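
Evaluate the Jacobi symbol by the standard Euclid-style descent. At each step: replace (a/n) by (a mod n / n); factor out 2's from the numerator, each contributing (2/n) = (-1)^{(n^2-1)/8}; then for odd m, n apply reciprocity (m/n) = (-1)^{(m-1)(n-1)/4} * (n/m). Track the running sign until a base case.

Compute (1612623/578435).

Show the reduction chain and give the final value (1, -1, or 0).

1

(1612623/578435): 1612623 mod 578435 = 455753, so (1612623/578435) = (455753/578435)
flip (455753/578435) -> (578435/455753): both odd, 455753 mod 4 = 1, 578435 mod 4 = 3, so the flip contributes +1; sign now +1
(578435/455753): 578435 mod 455753 = 122682, so (578435/455753) = (122682/455753)
factor out 2^1: 122682 = 2^1·61341; with 455753 mod 8 = 1, (2/455753) = +1; sign now +1; continue with (61341/455753)
flip (61341/455753) -> (455753/61341): both odd, 61341 mod 4 = 1, 455753 mod 4 = 1, so the flip contributes +1; sign now +1
(455753/61341): 455753 mod 61341 = 26366, so (455753/61341) = (26366/61341)
factor out 2^1: 26366 = 2^1·13183; with 61341 mod 8 = 5, (2/61341) = -1; sign now -1; continue with (13183/61341)
flip (13183/61341) -> (61341/13183): both odd, 13183 mod 4 = 3, 61341 mod 4 = 1, so the flip contributes +1; sign now -1
(61341/13183): 61341 mod 13183 = 8609, so (61341/13183) = (8609/13183)
flip (8609/13183) -> (13183/8609): both odd, 8609 mod 4 = 1, 13183 mod 4 = 3, so the flip contributes +1; sign now -1
(13183/8609): 13183 mod 8609 = 4574, so (13183/8609) = (4574/8609)
factor out 2^1: 4574 = 2^1·2287; with 8609 mod 8 = 1, (2/8609) = +1; sign now -1; continue with (2287/8609)
flip (2287/8609) -> (8609/2287): both odd, 2287 mod 4 = 3, 8609 mod 4 = 1, so the flip contributes +1; sign now -1
(8609/2287): 8609 mod 2287 = 1748, so (8609/2287) = (1748/2287)
factor out 2^2: 1748 = 2^2·437; with 2287 mod 8 = 7, (2/2287) = +1; sign now -1; continue with (437/2287)
flip (437/2287) -> (2287/437): both odd, 437 mod 4 = 1, 2287 mod 4 = 3, so the flip contributes +1; sign now -1
(2287/437): 2287 mod 437 = 102, so (2287/437) = (102/437)
factor out 2^1: 102 = 2^1·51; with 437 mod 8 = 5, (2/437) = -1; sign now +1; continue with (51/437)
flip (51/437) -> (437/51): both odd, 51 mod 4 = 3, 437 mod 4 = 1, so the flip contributes +1; sign now +1
(437/51): 437 mod 51 = 29, so (437/51) = (29/51)
flip (29/51) -> (51/29): both odd, 29 mod 4 = 1, 51 mod 4 = 3, so the flip contributes +1; sign now +1
(51/29): 51 mod 29 = 22, so (51/29) = (22/29)
factor out 2^1: 22 = 2^1·11; with 29 mod 8 = 5, (2/29) = -1; sign now -1; continue with (11/29)
flip (11/29) -> (29/11): both odd, 11 mod 4 = 3, 29 mod 4 = 1, so the flip contributes +1; sign now -1
(29/11): 29 mod 11 = 7, so (29/11) = (7/11)
flip (7/11) -> (11/7): both odd, 7 mod 4 = 3, 11 mod 4 = 3, so the flip contributes -1; sign now +1
(11/7): 11 mod 7 = 4, so (11/7) = (4/7)
factor out 2^2: 4 = 2^2·1; with 7 mod 8 = 7, (2/7) = +1; sign now +1; continue with (1/7)
reached (1/7) = 1, so the symbol is +1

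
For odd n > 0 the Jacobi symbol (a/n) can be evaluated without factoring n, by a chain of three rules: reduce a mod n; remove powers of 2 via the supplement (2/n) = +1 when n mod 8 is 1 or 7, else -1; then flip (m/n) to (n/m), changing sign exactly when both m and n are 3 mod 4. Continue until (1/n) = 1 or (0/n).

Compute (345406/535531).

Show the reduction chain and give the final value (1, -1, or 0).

345406 = 2^1·172703; (2/535531) = -1 since 535531 mod 8 = 3, so (345406/535531) = (-1)^1·(172703/535531); sign now -1
reciprocity: (172703/535531) = -1·(535531/172703) since 172703 mod 4 = 3, 535531 mod 4 = 3; sign now +1
(535531/172703) = (17422/172703)   [reduce mod 172703]
17422 = 2^1·8711; (2/172703) = +1 since 172703 mod 8 = 7, so (17422/172703) = (+1)^1·(8711/172703); sign now +1
reciprocity: (8711/172703) = -1·(172703/8711) since 8711 mod 4 = 3, 172703 mod 4 = 3; sign now -1
(172703/8711) = (7194/8711)   [reduce mod 8711]
7194 = 2^1·3597; (2/8711) = +1 since 8711 mod 8 = 7, so (7194/8711) = (+1)^1·(3597/8711); sign now -1
reciprocity: (3597/8711) = +1·(8711/3597) since 3597 mod 4 = 1, 8711 mod 4 = 3; sign now -1
(8711/3597) = (1517/3597)   [reduce mod 3597]
reciprocity: (1517/3597) = +1·(3597/1517) since 1517 mod 4 = 1, 3597 mod 4 = 1; sign now -1
(3597/1517) = (563/1517)   [reduce mod 1517]
reciprocity: (563/1517) = +1·(1517/563) since 563 mod 4 = 3, 1517 mod 4 = 1; sign now -1
(1517/563) = (391/563)   [reduce mod 563]
reciprocity: (391/563) = -1·(563/391) since 391 mod 4 = 3, 563 mod 4 = 3; sign now +1
(563/391) = (172/391)   [reduce mod 391]
172 = 2^2·43; (2/391) = +1 since 391 mod 8 = 7, so (172/391) = (+1)^2·(43/391); sign now +1
reciprocity: (43/391) = -1·(391/43) since 43 mod 4 = 3, 391 mod 4 = 3; sign now -1
(391/43) = (4/43)   [reduce mod 43]
4 = 2^2·1; (2/43) = -1 since 43 mod 8 = 3, so (4/43) = (-1)^2·(1/43); sign now -1
(1/43) = 1; final value = sign = -1

-1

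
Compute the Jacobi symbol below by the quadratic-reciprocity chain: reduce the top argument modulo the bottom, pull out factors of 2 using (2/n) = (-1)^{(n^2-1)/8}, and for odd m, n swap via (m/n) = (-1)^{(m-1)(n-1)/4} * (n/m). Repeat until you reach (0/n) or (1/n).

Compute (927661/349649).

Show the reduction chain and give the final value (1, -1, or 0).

(927661/349649) = (228363/349649)   [reduce mod 349649]
reciprocity: (228363/349649) = +1·(349649/228363) since 228363 mod 4 = 3, 349649 mod 4 = 1; sign now +1
(349649/228363) = (121286/228363)   [reduce mod 228363]
121286 = 2^1·60643; (2/228363) = -1 since 228363 mod 8 = 3, so (121286/228363) = (-1)^1·(60643/228363); sign now -1
reciprocity: (60643/228363) = -1·(228363/60643) since 60643 mod 4 = 3, 228363 mod 4 = 3; sign now +1
(228363/60643) = (46434/60643)   [reduce mod 60643]
46434 = 2^1·23217; (2/60643) = -1 since 60643 mod 8 = 3, so (46434/60643) = (-1)^1·(23217/60643); sign now -1
reciprocity: (23217/60643) = +1·(60643/23217) since 23217 mod 4 = 1, 60643 mod 4 = 3; sign now -1
(60643/23217) = (14209/23217)   [reduce mod 23217]
reciprocity: (14209/23217) = +1·(23217/14209) since 14209 mod 4 = 1, 23217 mod 4 = 1; sign now -1
(23217/14209) = (9008/14209)   [reduce mod 14209]
9008 = 2^4·563; (2/14209) = +1 since 14209 mod 8 = 1, so (9008/14209) = (+1)^4·(563/14209); sign now -1
reciprocity: (563/14209) = +1·(14209/563) since 563 mod 4 = 3, 14209 mod 4 = 1; sign now -1
(14209/563) = (134/563)   [reduce mod 563]
134 = 2^1·67; (2/563) = -1 since 563 mod 8 = 3, so (134/563) = (-1)^1·(67/563); sign now +1
reciprocity: (67/563) = -1·(563/67) since 67 mod 4 = 3, 563 mod 4 = 3; sign now -1
(563/67) = (27/67)   [reduce mod 67]
reciprocity: (27/67) = -1·(67/27) since 27 mod 4 = 3, 67 mod 4 = 3; sign now +1
(67/27) = (13/27)   [reduce mod 27]
reciprocity: (13/27) = +1·(27/13) since 13 mod 4 = 1, 27 mod 4 = 3; sign now +1
(27/13) = (1/13)   [reduce mod 13]
(1/13) = 1; final value = sign = +1

1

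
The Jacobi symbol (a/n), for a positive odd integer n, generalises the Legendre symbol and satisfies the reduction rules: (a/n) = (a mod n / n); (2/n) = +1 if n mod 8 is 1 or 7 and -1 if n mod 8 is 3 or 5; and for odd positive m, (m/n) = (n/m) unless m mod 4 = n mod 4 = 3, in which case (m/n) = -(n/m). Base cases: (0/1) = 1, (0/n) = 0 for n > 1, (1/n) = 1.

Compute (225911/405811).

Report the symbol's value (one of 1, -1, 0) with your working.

0

reciprocity: (225911/405811) = -1·(405811/225911) since 225911 mod 4 = 3, 405811 mod 4 = 3; sign now -1
(405811/225911) = (179900/225911)   [reduce mod 225911]
179900 = 2^2·44975; (2/225911) = +1 since 225911 mod 8 = 7, so (179900/225911) = (+1)^2·(44975/225911); sign now -1
reciprocity: (44975/225911) = -1·(225911/44975) since 44975 mod 4 = 3, 225911 mod 4 = 3; sign now +1
(225911/44975) = (1036/44975)   [reduce mod 44975]
1036 = 2^2·259; (2/44975) = +1 since 44975 mod 8 = 7, so (1036/44975) = (+1)^2·(259/44975); sign now +1
reciprocity: (259/44975) = -1·(44975/259) since 259 mod 4 = 3, 44975 mod 4 = 3; sign now -1
(44975/259) = (168/259)   [reduce mod 259]
168 = 2^3·21; (2/259) = -1 since 259 mod 8 = 3, so (168/259) = (-1)^3·(21/259); sign now +1
reciprocity: (21/259) = +1·(259/21) since 21 mod 4 = 1, 259 mod 4 = 3; sign now +1
(259/21) = (7/21)   [reduce mod 21]
reciprocity: (7/21) = +1·(21/7) since 7 mod 4 = 3, 21 mod 4 = 1; sign now +1
(21/7) = (0/7)   [reduce mod 7]
(0/7) = 0   [gcd(a, n) > 1]; final value = 0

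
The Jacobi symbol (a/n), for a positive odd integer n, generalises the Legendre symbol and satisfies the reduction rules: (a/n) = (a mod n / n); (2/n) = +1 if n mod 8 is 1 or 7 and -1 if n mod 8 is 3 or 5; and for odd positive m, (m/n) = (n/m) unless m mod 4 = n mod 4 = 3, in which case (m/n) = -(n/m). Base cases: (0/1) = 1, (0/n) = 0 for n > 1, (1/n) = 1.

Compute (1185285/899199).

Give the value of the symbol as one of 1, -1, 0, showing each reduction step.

(1185285/899199): 1185285 mod 899199 = 286086, so (1185285/899199) = (286086/899199)
factor out 2^1: 286086 = 2^1·143043; with 899199 mod 8 = 7, (2/899199) = +1; sign now +1; continue with (143043/899199)
flip (143043/899199) -> (899199/143043): both odd, 143043 mod 4 = 3, 899199 mod 4 = 3, so the flip contributes -1; sign now -1
(899199/143043): 899199 mod 143043 = 40941, so (899199/143043) = (40941/143043)
flip (40941/143043) -> (143043/40941): both odd, 40941 mod 4 = 1, 143043 mod 4 = 3, so the flip contributes +1; sign now -1
(143043/40941): 143043 mod 40941 = 20220, so (143043/40941) = (20220/40941)
factor out 2^2: 20220 = 2^2·5055; with 40941 mod 8 = 5, (2/40941) = -1; sign now -1; continue with (5055/40941)
flip (5055/40941) -> (40941/5055): both odd, 5055 mod 4 = 3, 40941 mod 4 = 1, so the flip contributes +1; sign now -1
(40941/5055): 40941 mod 5055 = 501, so (40941/5055) = (501/5055)
flip (501/5055) -> (5055/501): both odd, 501 mod 4 = 1, 5055 mod 4 = 3, so the flip contributes +1; sign now -1
(5055/501): 5055 mod 501 = 45, so (5055/501) = (45/501)
flip (45/501) -> (501/45): both odd, 45 mod 4 = 1, 501 mod 4 = 1, so the flip contributes +1; sign now -1
(501/45): 501 mod 45 = 6, so (501/45) = (6/45)
factor out 2^1: 6 = 2^1·3; with 45 mod 8 = 5, (2/45) = -1; sign now +1; continue with (3/45)
flip (3/45) -> (45/3): both odd, 3 mod 4 = 3, 45 mod 4 = 1, so the flip contributes +1; sign now +1
(45/3): 45 mod 3 = 0, so (45/3) = (0/3)
reached (0/3); gcd(a, n) > 1, so (0/3) = 0 and the symbol is 0

0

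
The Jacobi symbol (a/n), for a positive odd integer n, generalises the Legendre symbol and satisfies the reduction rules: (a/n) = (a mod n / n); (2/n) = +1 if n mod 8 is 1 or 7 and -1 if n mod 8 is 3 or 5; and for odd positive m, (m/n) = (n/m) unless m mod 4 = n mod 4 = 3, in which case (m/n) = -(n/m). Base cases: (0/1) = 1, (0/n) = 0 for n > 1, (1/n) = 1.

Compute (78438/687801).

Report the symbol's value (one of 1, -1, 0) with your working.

78438 = 2^1·39219; (2/687801) = +1 since 687801 mod 8 = 1, so (78438/687801) = (+1)^1·(39219/687801); sign now +1
reciprocity: (39219/687801) = +1·(687801/39219) since 39219 mod 4 = 3, 687801 mod 4 = 1; sign now +1
(687801/39219) = (21078/39219)   [reduce mod 39219]
21078 = 2^1·10539; (2/39219) = -1 since 39219 mod 8 = 3, so (21078/39219) = (-1)^1·(10539/39219); sign now -1
reciprocity: (10539/39219) = -1·(39219/10539) since 10539 mod 4 = 3, 39219 mod 4 = 3; sign now +1
(39219/10539) = (7602/10539)   [reduce mod 10539]
7602 = 2^1·3801; (2/10539) = -1 since 10539 mod 8 = 3, so (7602/10539) = (-1)^1·(3801/10539); sign now -1
reciprocity: (3801/10539) = +1·(10539/3801) since 3801 mod 4 = 1, 10539 mod 4 = 3; sign now -1
(10539/3801) = (2937/3801)   [reduce mod 3801]
reciprocity: (2937/3801) = +1·(3801/2937) since 2937 mod 4 = 1, 3801 mod 4 = 1; sign now -1
(3801/2937) = (864/2937)   [reduce mod 2937]
864 = 2^5·27; (2/2937) = +1 since 2937 mod 8 = 1, so (864/2937) = (+1)^5·(27/2937); sign now -1
reciprocity: (27/2937) = +1·(2937/27) since 27 mod 4 = 3, 2937 mod 4 = 1; sign now -1
(2937/27) = (21/27)   [reduce mod 27]
reciprocity: (21/27) = +1·(27/21) since 21 mod 4 = 1, 27 mod 4 = 3; sign now -1
(27/21) = (6/21)   [reduce mod 21]
6 = 2^1·3; (2/21) = -1 since 21 mod 8 = 5, so (6/21) = (-1)^1·(3/21); sign now +1
reciprocity: (3/21) = +1·(21/3) since 3 mod 4 = 3, 21 mod 4 = 1; sign now +1
(21/3) = (0/3)   [reduce mod 3]
(0/3) = 0   [gcd(a, n) > 1]; final value = 0

0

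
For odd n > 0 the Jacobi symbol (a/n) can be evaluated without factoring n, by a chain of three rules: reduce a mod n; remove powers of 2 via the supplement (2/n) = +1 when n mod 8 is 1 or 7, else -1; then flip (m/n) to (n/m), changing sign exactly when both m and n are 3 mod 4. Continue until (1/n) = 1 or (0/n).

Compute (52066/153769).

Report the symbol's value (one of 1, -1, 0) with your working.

0

52066 = 2^1·26033; (2/153769) = +1 since 153769 mod 8 = 1, so (52066/153769) = (+1)^1·(26033/153769); sign now +1
reciprocity: (26033/153769) = +1·(153769/26033) since 26033 mod 4 = 1, 153769 mod 4 = 1; sign now +1
(153769/26033) = (23604/26033)   [reduce mod 26033]
23604 = 2^2·5901; (2/26033) = +1 since 26033 mod 8 = 1, so (23604/26033) = (+1)^2·(5901/26033); sign now +1
reciprocity: (5901/26033) = +1·(26033/5901) since 5901 mod 4 = 1, 26033 mod 4 = 1; sign now +1
(26033/5901) = (2429/5901)   [reduce mod 5901]
reciprocity: (2429/5901) = +1·(5901/2429) since 2429 mod 4 = 1, 5901 mod 4 = 1; sign now +1
(5901/2429) = (1043/2429)   [reduce mod 2429]
reciprocity: (1043/2429) = +1·(2429/1043) since 1043 mod 4 = 3, 2429 mod 4 = 1; sign now +1
(2429/1043) = (343/1043)   [reduce mod 1043]
reciprocity: (343/1043) = -1·(1043/343) since 343 mod 4 = 3, 1043 mod 4 = 3; sign now -1
(1043/343) = (14/343)   [reduce mod 343]
14 = 2^1·7; (2/343) = +1 since 343 mod 8 = 7, so (14/343) = (+1)^1·(7/343); sign now -1
reciprocity: (7/343) = -1·(343/7) since 7 mod 4 = 3, 343 mod 4 = 3; sign now +1
(343/7) = (0/7)   [reduce mod 7]
(0/7) = 0   [gcd(a, n) > 1]; final value = 0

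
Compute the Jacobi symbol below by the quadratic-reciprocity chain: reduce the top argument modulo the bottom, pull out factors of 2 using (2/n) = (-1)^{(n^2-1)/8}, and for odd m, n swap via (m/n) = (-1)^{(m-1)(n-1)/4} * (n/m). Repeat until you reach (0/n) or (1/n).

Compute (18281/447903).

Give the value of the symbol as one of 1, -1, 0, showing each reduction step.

flip (18281/447903) -> (447903/18281): both odd, 18281 mod 4 = 1, 447903 mod 4 = 3, so the flip contributes +1; sign now +1
(447903/18281): 447903 mod 18281 = 9159, so (447903/18281) = (9159/18281)
flip (9159/18281) -> (18281/9159): both odd, 9159 mod 4 = 3, 18281 mod 4 = 1, so the flip contributes +1; sign now +1
(18281/9159): 18281 mod 9159 = 9122, so (18281/9159) = (9122/9159)
factor out 2^1: 9122 = 2^1·4561; with 9159 mod 8 = 7, (2/9159) = +1; sign now +1; continue with (4561/9159)
flip (4561/9159) -> (9159/4561): both odd, 4561 mod 4 = 1, 9159 mod 4 = 3, so the flip contributes +1; sign now +1
(9159/4561): 9159 mod 4561 = 37, so (9159/4561) = (37/4561)
flip (37/4561) -> (4561/37): both odd, 37 mod 4 = 1, 4561 mod 4 = 1, so the flip contributes +1; sign now +1
(4561/37): 4561 mod 37 = 10, so (4561/37) = (10/37)
factor out 2^1: 10 = 2^1·5; with 37 mod 8 = 5, (2/37) = -1; sign now -1; continue with (5/37)
flip (5/37) -> (37/5): both odd, 5 mod 4 = 1, 37 mod 4 = 1, so the flip contributes +1; sign now -1
(37/5): 37 mod 5 = 2, so (37/5) = (2/5)
factor out 2^1: 2 = 2^1·1; with 5 mod 8 = 5, (2/5) = -1; sign now +1; continue with (1/5)
reached (1/5) = 1, so the symbol is +1

1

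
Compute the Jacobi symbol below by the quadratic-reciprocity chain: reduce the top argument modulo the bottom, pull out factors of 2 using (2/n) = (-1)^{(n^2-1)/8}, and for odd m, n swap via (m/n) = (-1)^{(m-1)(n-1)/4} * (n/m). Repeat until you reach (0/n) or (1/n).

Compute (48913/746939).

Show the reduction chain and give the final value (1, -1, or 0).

reciprocity: (48913/746939) = +1·(746939/48913) since 48913 mod 4 = 1, 746939 mod 4 = 3; sign now +1
(746939/48913) = (13244/48913)   [reduce mod 48913]
13244 = 2^2·3311; (2/48913) = +1 since 48913 mod 8 = 1, so (13244/48913) = (+1)^2·(3311/48913); sign now +1
reciprocity: (3311/48913) = +1·(48913/3311) since 3311 mod 4 = 3, 48913 mod 4 = 1; sign now +1
(48913/3311) = (2559/3311)   [reduce mod 3311]
reciprocity: (2559/3311) = -1·(3311/2559) since 2559 mod 4 = 3, 3311 mod 4 = 3; sign now -1
(3311/2559) = (752/2559)   [reduce mod 2559]
752 = 2^4·47; (2/2559) = +1 since 2559 mod 8 = 7, so (752/2559) = (+1)^4·(47/2559); sign now -1
reciprocity: (47/2559) = -1·(2559/47) since 47 mod 4 = 3, 2559 mod 4 = 3; sign now +1
(2559/47) = (21/47)   [reduce mod 47]
reciprocity: (21/47) = +1·(47/21) since 21 mod 4 = 1, 47 mod 4 = 3; sign now +1
(47/21) = (5/21)   [reduce mod 21]
reciprocity: (5/21) = +1·(21/5) since 5 mod 4 = 1, 21 mod 4 = 1; sign now +1
(21/5) = (1/5)   [reduce mod 5]
(1/5) = 1; final value = sign = +1

1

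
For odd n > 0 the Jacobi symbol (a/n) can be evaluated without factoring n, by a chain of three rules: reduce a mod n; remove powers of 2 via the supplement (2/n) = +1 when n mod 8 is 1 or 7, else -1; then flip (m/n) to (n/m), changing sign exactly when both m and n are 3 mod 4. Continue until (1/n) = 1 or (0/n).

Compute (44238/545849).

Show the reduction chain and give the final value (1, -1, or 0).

factor out 2^1: 44238 = 2^1·22119; with 545849 mod 8 = 1, (2/545849) = +1; sign now +1; continue with (22119/545849)
flip (22119/545849) -> (545849/22119): both odd, 22119 mod 4 = 3, 545849 mod 4 = 1, so the flip contributes +1; sign now +1
(545849/22119): 545849 mod 22119 = 14993, so (545849/22119) = (14993/22119)
flip (14993/22119) -> (22119/14993): both odd, 14993 mod 4 = 1, 22119 mod 4 = 3, so the flip contributes +1; sign now +1
(22119/14993): 22119 mod 14993 = 7126, so (22119/14993) = (7126/14993)
factor out 2^1: 7126 = 2^1·3563; with 14993 mod 8 = 1, (2/14993) = +1; sign now +1; continue with (3563/14993)
flip (3563/14993) -> (14993/3563): both odd, 3563 mod 4 = 3, 14993 mod 4 = 1, so the flip contributes +1; sign now +1
(14993/3563): 14993 mod 3563 = 741, so (14993/3563) = (741/3563)
flip (741/3563) -> (3563/741): both odd, 741 mod 4 = 1, 3563 mod 4 = 3, so the flip contributes +1; sign now +1
(3563/741): 3563 mod 741 = 599, so (3563/741) = (599/741)
flip (599/741) -> (741/599): both odd, 599 mod 4 = 3, 741 mod 4 = 1, so the flip contributes +1; sign now +1
(741/599): 741 mod 599 = 142, so (741/599) = (142/599)
factor out 2^1: 142 = 2^1·71; with 599 mod 8 = 7, (2/599) = +1; sign now +1; continue with (71/599)
flip (71/599) -> (599/71): both odd, 71 mod 4 = 3, 599 mod 4 = 3, so the flip contributes -1; sign now -1
(599/71): 599 mod 71 = 31, so (599/71) = (31/71)
flip (31/71) -> (71/31): both odd, 31 mod 4 = 3, 71 mod 4 = 3, so the flip contributes -1; sign now +1
(71/31): 71 mod 31 = 9, so (71/31) = (9/31)
flip (9/31) -> (31/9): both odd, 9 mod 4 = 1, 31 mod 4 = 3, so the flip contributes +1; sign now +1
(31/9): 31 mod 9 = 4, so (31/9) = (4/9)
factor out 2^2: 4 = 2^2·1; with 9 mod 8 = 1, (2/9) = +1; sign now +1; continue with (1/9)
reached (1/9) = 1, so the symbol is +1

1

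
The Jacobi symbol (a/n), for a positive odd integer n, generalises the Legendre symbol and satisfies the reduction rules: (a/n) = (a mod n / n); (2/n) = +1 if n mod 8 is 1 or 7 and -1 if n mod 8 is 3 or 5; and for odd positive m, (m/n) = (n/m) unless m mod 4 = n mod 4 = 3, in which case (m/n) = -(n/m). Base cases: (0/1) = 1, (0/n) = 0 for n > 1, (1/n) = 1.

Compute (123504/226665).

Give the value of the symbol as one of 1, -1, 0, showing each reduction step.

0

factor out 2^4: 123504 = 2^4·7719; with 226665 mod 8 = 1, (2/226665) = +1; sign now +1; continue with (7719/226665)
flip (7719/226665) -> (226665/7719): both odd, 7719 mod 4 = 3, 226665 mod 4 = 1, so the flip contributes +1; sign now +1
(226665/7719): 226665 mod 7719 = 2814, so (226665/7719) = (2814/7719)
factor out 2^1: 2814 = 2^1·1407; with 7719 mod 8 = 7, (2/7719) = +1; sign now +1; continue with (1407/7719)
flip (1407/7719) -> (7719/1407): both odd, 1407 mod 4 = 3, 7719 mod 4 = 3, so the flip contributes -1; sign now -1
(7719/1407): 7719 mod 1407 = 684, so (7719/1407) = (684/1407)
factor out 2^2: 684 = 2^2·171; with 1407 mod 8 = 7, (2/1407) = +1; sign now -1; continue with (171/1407)
flip (171/1407) -> (1407/171): both odd, 171 mod 4 = 3, 1407 mod 4 = 3, so the flip contributes -1; sign now +1
(1407/171): 1407 mod 171 = 39, so (1407/171) = (39/171)
flip (39/171) -> (171/39): both odd, 39 mod 4 = 3, 171 mod 4 = 3, so the flip contributes -1; sign now -1
(171/39): 171 mod 39 = 15, so (171/39) = (15/39)
flip (15/39) -> (39/15): both odd, 15 mod 4 = 3, 39 mod 4 = 3, so the flip contributes -1; sign now +1
(39/15): 39 mod 15 = 9, so (39/15) = (9/15)
flip (9/15) -> (15/9): both odd, 9 mod 4 = 1, 15 mod 4 = 3, so the flip contributes +1; sign now +1
(15/9): 15 mod 9 = 6, so (15/9) = (6/9)
factor out 2^1: 6 = 2^1·3; with 9 mod 8 = 1, (2/9) = +1; sign now +1; continue with (3/9)
flip (3/9) -> (9/3): both odd, 3 mod 4 = 3, 9 mod 4 = 1, so the flip contributes +1; sign now +1
(9/3): 9 mod 3 = 0, so (9/3) = (0/3)
reached (0/3); gcd(a, n) > 1, so (0/3) = 0 and the symbol is 0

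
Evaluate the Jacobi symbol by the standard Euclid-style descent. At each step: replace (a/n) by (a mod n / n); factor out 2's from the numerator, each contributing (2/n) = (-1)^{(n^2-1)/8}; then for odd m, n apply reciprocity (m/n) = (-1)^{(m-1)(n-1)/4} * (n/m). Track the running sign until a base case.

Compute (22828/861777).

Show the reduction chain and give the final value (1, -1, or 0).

factor out 2^2: 22828 = 2^2·5707; with 861777 mod 8 = 1, (2/861777) = +1; sign now +1; continue with (5707/861777)
flip (5707/861777) -> (861777/5707): both odd, 5707 mod 4 = 3, 861777 mod 4 = 1, so the flip contributes +1; sign now +1
(861777/5707): 861777 mod 5707 = 20, so (861777/5707) = (20/5707)
factor out 2^2: 20 = 2^2·5; with 5707 mod 8 = 3, (2/5707) = -1; sign now +1; continue with (5/5707)
flip (5/5707) -> (5707/5): both odd, 5 mod 4 = 1, 5707 mod 4 = 3, so the flip contributes +1; sign now +1
(5707/5): 5707 mod 5 = 2, so (5707/5) = (2/5)
factor out 2^1: 2 = 2^1·1; with 5 mod 8 = 5, (2/5) = -1; sign now -1; continue with (1/5)
reached (1/5) = 1, so the symbol is -1

-1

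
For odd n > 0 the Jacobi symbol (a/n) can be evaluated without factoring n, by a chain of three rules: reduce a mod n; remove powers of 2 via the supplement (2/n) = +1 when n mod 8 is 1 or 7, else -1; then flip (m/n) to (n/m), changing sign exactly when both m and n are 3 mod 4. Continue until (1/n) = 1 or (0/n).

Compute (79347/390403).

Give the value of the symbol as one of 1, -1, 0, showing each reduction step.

-1

flip (79347/390403) -> (390403/79347): both odd, 79347 mod 4 = 3, 390403 mod 4 = 3, so the flip contributes -1; sign now -1
(390403/79347): 390403 mod 79347 = 73015, so (390403/79347) = (73015/79347)
flip (73015/79347) -> (79347/73015): both odd, 73015 mod 4 = 3, 79347 mod 4 = 3, so the flip contributes -1; sign now +1
(79347/73015): 79347 mod 73015 = 6332, so (79347/73015) = (6332/73015)
factor out 2^2: 6332 = 2^2·1583; with 73015 mod 8 = 7, (2/73015) = +1; sign now +1; continue with (1583/73015)
flip (1583/73015) -> (73015/1583): both odd, 1583 mod 4 = 3, 73015 mod 4 = 3, so the flip contributes -1; sign now -1
(73015/1583): 73015 mod 1583 = 197, so (73015/1583) = (197/1583)
flip (197/1583) -> (1583/197): both odd, 197 mod 4 = 1, 1583 mod 4 = 3, so the flip contributes +1; sign now -1
(1583/197): 1583 mod 197 = 7, so (1583/197) = (7/197)
flip (7/197) -> (197/7): both odd, 7 mod 4 = 3, 197 mod 4 = 1, so the flip contributes +1; sign now -1
(197/7): 197 mod 7 = 1, so (197/7) = (1/7)
reached (1/7) = 1, so the symbol is -1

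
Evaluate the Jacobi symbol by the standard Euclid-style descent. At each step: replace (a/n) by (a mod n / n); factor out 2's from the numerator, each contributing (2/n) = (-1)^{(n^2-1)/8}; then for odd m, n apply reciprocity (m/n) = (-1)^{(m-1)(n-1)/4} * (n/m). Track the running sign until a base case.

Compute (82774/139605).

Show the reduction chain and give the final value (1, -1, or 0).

-1

factor out 2^1: 82774 = 2^1·41387; with 139605 mod 8 = 5, (2/139605) = -1; sign now -1; continue with (41387/139605)
flip (41387/139605) -> (139605/41387): both odd, 41387 mod 4 = 3, 139605 mod 4 = 1, so the flip contributes +1; sign now -1
(139605/41387): 139605 mod 41387 = 15444, so (139605/41387) = (15444/41387)
factor out 2^2: 15444 = 2^2·3861; with 41387 mod 8 = 3, (2/41387) = -1; sign now -1; continue with (3861/41387)
flip (3861/41387) -> (41387/3861): both odd, 3861 mod 4 = 1, 41387 mod 4 = 3, so the flip contributes +1; sign now -1
(41387/3861): 41387 mod 3861 = 2777, so (41387/3861) = (2777/3861)
flip (2777/3861) -> (3861/2777): both odd, 2777 mod 4 = 1, 3861 mod 4 = 1, so the flip contributes +1; sign now -1
(3861/2777): 3861 mod 2777 = 1084, so (3861/2777) = (1084/2777)
factor out 2^2: 1084 = 2^2·271; with 2777 mod 8 = 1, (2/2777) = +1; sign now -1; continue with (271/2777)
flip (271/2777) -> (2777/271): both odd, 271 mod 4 = 3, 2777 mod 4 = 1, so the flip contributes +1; sign now -1
(2777/271): 2777 mod 271 = 67, so (2777/271) = (67/271)
flip (67/271) -> (271/67): both odd, 67 mod 4 = 3, 271 mod 4 = 3, so the flip contributes -1; sign now +1
(271/67): 271 mod 67 = 3, so (271/67) = (3/67)
flip (3/67) -> (67/3): both odd, 3 mod 4 = 3, 67 mod 4 = 3, so the flip contributes -1; sign now -1
(67/3): 67 mod 3 = 1, so (67/3) = (1/3)
reached (1/3) = 1, so the symbol is -1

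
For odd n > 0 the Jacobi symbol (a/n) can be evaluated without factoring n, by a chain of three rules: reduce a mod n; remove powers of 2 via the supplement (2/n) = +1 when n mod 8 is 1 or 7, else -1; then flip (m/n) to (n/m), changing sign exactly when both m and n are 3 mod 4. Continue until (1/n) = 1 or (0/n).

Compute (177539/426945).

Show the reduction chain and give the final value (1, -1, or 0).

reciprocity: (177539/426945) = +1·(426945/177539) since 177539 mod 4 = 3, 426945 mod 4 = 1; sign now +1
(426945/177539) = (71867/177539)   [reduce mod 177539]
reciprocity: (71867/177539) = -1·(177539/71867) since 71867 mod 4 = 3, 177539 mod 4 = 3; sign now -1
(177539/71867) = (33805/71867)   [reduce mod 71867]
reciprocity: (33805/71867) = +1·(71867/33805) since 33805 mod 4 = 1, 71867 mod 4 = 3; sign now -1
(71867/33805) = (4257/33805)   [reduce mod 33805]
reciprocity: (4257/33805) = +1·(33805/4257) since 4257 mod 4 = 1, 33805 mod 4 = 1; sign now -1
(33805/4257) = (4006/4257)   [reduce mod 4257]
4006 = 2^1·2003; (2/4257) = +1 since 4257 mod 8 = 1, so (4006/4257) = (+1)^1·(2003/4257); sign now -1
reciprocity: (2003/4257) = +1·(4257/2003) since 2003 mod 4 = 3, 4257 mod 4 = 1; sign now -1
(4257/2003) = (251/2003)   [reduce mod 2003]
reciprocity: (251/2003) = -1·(2003/251) since 251 mod 4 = 3, 2003 mod 4 = 3; sign now +1
(2003/251) = (246/251)   [reduce mod 251]
246 = 2^1·123; (2/251) = -1 since 251 mod 8 = 3, so (246/251) = (-1)^1·(123/251); sign now -1
reciprocity: (123/251) = -1·(251/123) since 123 mod 4 = 3, 251 mod 4 = 3; sign now +1
(251/123) = (5/123)   [reduce mod 123]
reciprocity: (5/123) = +1·(123/5) since 5 mod 4 = 1, 123 mod 4 = 3; sign now +1
(123/5) = (3/5)   [reduce mod 5]
reciprocity: (3/5) = +1·(5/3) since 3 mod 4 = 3, 5 mod 4 = 1; sign now +1
(5/3) = (2/3)   [reduce mod 3]
2 = 2^1·1; (2/3) = -1 since 3 mod 8 = 3, so (2/3) = (-1)^1·(1/3); sign now -1
(1/3) = 1; final value = sign = -1

-1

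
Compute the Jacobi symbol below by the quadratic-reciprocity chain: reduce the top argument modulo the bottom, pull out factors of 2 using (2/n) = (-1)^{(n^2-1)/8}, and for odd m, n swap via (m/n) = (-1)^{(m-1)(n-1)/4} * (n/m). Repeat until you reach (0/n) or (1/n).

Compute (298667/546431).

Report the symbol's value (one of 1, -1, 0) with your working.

reciprocity: (298667/546431) = -1·(546431/298667) since 298667 mod 4 = 3, 546431 mod 4 = 3; sign now -1
(546431/298667) = (247764/298667)   [reduce mod 298667]
247764 = 2^2·61941; (2/298667) = -1 since 298667 mod 8 = 3, so (247764/298667) = (-1)^2·(61941/298667); sign now -1
reciprocity: (61941/298667) = +1·(298667/61941) since 61941 mod 4 = 1, 298667 mod 4 = 3; sign now -1
(298667/61941) = (50903/61941)   [reduce mod 61941]
reciprocity: (50903/61941) = +1·(61941/50903) since 50903 mod 4 = 3, 61941 mod 4 = 1; sign now -1
(61941/50903) = (11038/50903)   [reduce mod 50903]
11038 = 2^1·5519; (2/50903) = +1 since 50903 mod 8 = 7, so (11038/50903) = (+1)^1·(5519/50903); sign now -1
reciprocity: (5519/50903) = -1·(50903/5519) since 5519 mod 4 = 3, 50903 mod 4 = 3; sign now +1
(50903/5519) = (1232/5519)   [reduce mod 5519]
1232 = 2^4·77; (2/5519) = +1 since 5519 mod 8 = 7, so (1232/5519) = (+1)^4·(77/5519); sign now +1
reciprocity: (77/5519) = +1·(5519/77) since 77 mod 4 = 1, 5519 mod 4 = 3; sign now +1
(5519/77) = (52/77)   [reduce mod 77]
52 = 2^2·13; (2/77) = -1 since 77 mod 8 = 5, so (52/77) = (-1)^2·(13/77); sign now +1
reciprocity: (13/77) = +1·(77/13) since 13 mod 4 = 1, 77 mod 4 = 1; sign now +1
(77/13) = (12/13)   [reduce mod 13]
12 = 2^2·3; (2/13) = -1 since 13 mod 8 = 5, so (12/13) = (-1)^2·(3/13); sign now +1
reciprocity: (3/13) = +1·(13/3) since 3 mod 4 = 3, 13 mod 4 = 1; sign now +1
(13/3) = (1/3)   [reduce mod 3]
(1/3) = 1; final value = sign = +1

1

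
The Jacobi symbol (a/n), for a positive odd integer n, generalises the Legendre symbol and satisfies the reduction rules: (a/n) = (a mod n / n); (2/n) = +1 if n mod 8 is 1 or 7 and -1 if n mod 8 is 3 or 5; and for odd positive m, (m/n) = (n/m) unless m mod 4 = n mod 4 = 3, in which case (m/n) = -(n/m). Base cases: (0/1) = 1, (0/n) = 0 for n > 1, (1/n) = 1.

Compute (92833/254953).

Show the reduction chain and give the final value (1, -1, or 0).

0

reciprocity: (92833/254953) = +1·(254953/92833) since 92833 mod 4 = 1, 254953 mod 4 = 1; sign now +1
(254953/92833) = (69287/92833)   [reduce mod 92833]
reciprocity: (69287/92833) = +1·(92833/69287) since 69287 mod 4 = 3, 92833 mod 4 = 1; sign now +1
(92833/69287) = (23546/69287)   [reduce mod 69287]
23546 = 2^1·11773; (2/69287) = +1 since 69287 mod 8 = 7, so (23546/69287) = (+1)^1·(11773/69287); sign now +1
reciprocity: (11773/69287) = +1·(69287/11773) since 11773 mod 4 = 1, 69287 mod 4 = 3; sign now +1
(69287/11773) = (10422/11773)   [reduce mod 11773]
10422 = 2^1·5211; (2/11773) = -1 since 11773 mod 8 = 5, so (10422/11773) = (-1)^1·(5211/11773); sign now -1
reciprocity: (5211/11773) = +1·(11773/5211) since 5211 mod 4 = 3, 11773 mod 4 = 1; sign now -1
(11773/5211) = (1351/5211)   [reduce mod 5211]
reciprocity: (1351/5211) = -1·(5211/1351) since 1351 mod 4 = 3, 5211 mod 4 = 3; sign now +1
(5211/1351) = (1158/1351)   [reduce mod 1351]
1158 = 2^1·579; (2/1351) = +1 since 1351 mod 8 = 7, so (1158/1351) = (+1)^1·(579/1351); sign now +1
reciprocity: (579/1351) = -1·(1351/579) since 579 mod 4 = 3, 1351 mod 4 = 3; sign now -1
(1351/579) = (193/579)   [reduce mod 579]
reciprocity: (193/579) = +1·(579/193) since 193 mod 4 = 1, 579 mod 4 = 3; sign now -1
(579/193) = (0/193)   [reduce mod 193]
(0/193) = 0   [gcd(a, n) > 1]; final value = 0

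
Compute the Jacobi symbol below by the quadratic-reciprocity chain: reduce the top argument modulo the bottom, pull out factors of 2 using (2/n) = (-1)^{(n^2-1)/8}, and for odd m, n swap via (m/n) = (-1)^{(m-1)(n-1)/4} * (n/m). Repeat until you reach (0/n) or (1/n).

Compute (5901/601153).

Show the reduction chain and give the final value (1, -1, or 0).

0

flip (5901/601153) -> (601153/5901): both odd, 5901 mod 4 = 1, 601153 mod 4 = 1, so the flip contributes +1; sign now +1
(601153/5901): 601153 mod 5901 = 5152, so (601153/5901) = (5152/5901)
factor out 2^5: 5152 = 2^5·161; with 5901 mod 8 = 5, (2/5901) = -1; sign now -1; continue with (161/5901)
flip (161/5901) -> (5901/161): both odd, 161 mod 4 = 1, 5901 mod 4 = 1, so the flip contributes +1; sign now -1
(5901/161): 5901 mod 161 = 105, so (5901/161) = (105/161)
flip (105/161) -> (161/105): both odd, 105 mod 4 = 1, 161 mod 4 = 1, so the flip contributes +1; sign now -1
(161/105): 161 mod 105 = 56, so (161/105) = (56/105)
factor out 2^3: 56 = 2^3·7; with 105 mod 8 = 1, (2/105) = +1; sign now -1; continue with (7/105)
flip (7/105) -> (105/7): both odd, 7 mod 4 = 3, 105 mod 4 = 1, so the flip contributes +1; sign now -1
(105/7): 105 mod 7 = 0, so (105/7) = (0/7)
reached (0/7); gcd(a, n) > 1, so (0/7) = 0 and the symbol is 0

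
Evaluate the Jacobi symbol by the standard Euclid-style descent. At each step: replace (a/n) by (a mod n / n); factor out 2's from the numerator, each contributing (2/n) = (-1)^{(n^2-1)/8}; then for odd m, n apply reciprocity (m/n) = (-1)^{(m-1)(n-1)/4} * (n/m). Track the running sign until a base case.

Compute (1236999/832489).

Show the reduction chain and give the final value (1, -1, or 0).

(1236999/832489) = (404510/832489)   [reduce mod 832489]
404510 = 2^1·202255; (2/832489) = +1 since 832489 mod 8 = 1, so (404510/832489) = (+1)^1·(202255/832489); sign now +1
reciprocity: (202255/832489) = +1·(832489/202255) since 202255 mod 4 = 3, 832489 mod 4 = 1; sign now +1
(832489/202255) = (23469/202255)   [reduce mod 202255]
reciprocity: (23469/202255) = +1·(202255/23469) since 23469 mod 4 = 1, 202255 mod 4 = 3; sign now +1
(202255/23469) = (14503/23469)   [reduce mod 23469]
reciprocity: (14503/23469) = +1·(23469/14503) since 14503 mod 4 = 3, 23469 mod 4 = 1; sign now +1
(23469/14503) = (8966/14503)   [reduce mod 14503]
8966 = 2^1·4483; (2/14503) = +1 since 14503 mod 8 = 7, so (8966/14503) = (+1)^1·(4483/14503); sign now +1
reciprocity: (4483/14503) = -1·(14503/4483) since 4483 mod 4 = 3, 14503 mod 4 = 3; sign now -1
(14503/4483) = (1054/4483)   [reduce mod 4483]
1054 = 2^1·527; (2/4483) = -1 since 4483 mod 8 = 3, so (1054/4483) = (-1)^1·(527/4483); sign now +1
reciprocity: (527/4483) = -1·(4483/527) since 527 mod 4 = 3, 4483 mod 4 = 3; sign now -1
(4483/527) = (267/527)   [reduce mod 527]
reciprocity: (267/527) = -1·(527/267) since 267 mod 4 = 3, 527 mod 4 = 3; sign now +1
(527/267) = (260/267)   [reduce mod 267]
260 = 2^2·65; (2/267) = -1 since 267 mod 8 = 3, so (260/267) = (-1)^2·(65/267); sign now +1
reciprocity: (65/267) = +1·(267/65) since 65 mod 4 = 1, 267 mod 4 = 3; sign now +1
(267/65) = (7/65)   [reduce mod 65]
reciprocity: (7/65) = +1·(65/7) since 7 mod 4 = 3, 65 mod 4 = 1; sign now +1
(65/7) = (2/7)   [reduce mod 7]
2 = 2^1·1; (2/7) = +1 since 7 mod 8 = 7, so (2/7) = (+1)^1·(1/7); sign now +1
(1/7) = 1; final value = sign = +1

1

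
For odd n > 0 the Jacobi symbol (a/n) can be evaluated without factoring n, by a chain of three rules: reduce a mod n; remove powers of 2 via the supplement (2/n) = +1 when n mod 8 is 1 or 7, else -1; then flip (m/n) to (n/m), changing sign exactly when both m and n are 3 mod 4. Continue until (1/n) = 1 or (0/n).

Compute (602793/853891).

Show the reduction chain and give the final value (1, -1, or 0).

-1

flip (602793/853891) -> (853891/602793): both odd, 602793 mod 4 = 1, 853891 mod 4 = 3, so the flip contributes +1; sign now +1
(853891/602793): 853891 mod 602793 = 251098, so (853891/602793) = (251098/602793)
factor out 2^1: 251098 = 2^1·125549; with 602793 mod 8 = 1, (2/602793) = +1; sign now +1; continue with (125549/602793)
flip (125549/602793) -> (602793/125549): both odd, 125549 mod 4 = 1, 602793 mod 4 = 1, so the flip contributes +1; sign now +1
(602793/125549): 602793 mod 125549 = 100597, so (602793/125549) = (100597/125549)
flip (100597/125549) -> (125549/100597): both odd, 100597 mod 4 = 1, 125549 mod 4 = 1, so the flip contributes +1; sign now +1
(125549/100597): 125549 mod 100597 = 24952, so (125549/100597) = (24952/100597)
factor out 2^3: 24952 = 2^3·3119; with 100597 mod 8 = 5, (2/100597) = -1; sign now -1; continue with (3119/100597)
flip (3119/100597) -> (100597/3119): both odd, 3119 mod 4 = 3, 100597 mod 4 = 1, so the flip contributes +1; sign now -1
(100597/3119): 100597 mod 3119 = 789, so (100597/3119) = (789/3119)
flip (789/3119) -> (3119/789): both odd, 789 mod 4 = 1, 3119 mod 4 = 3, so the flip contributes +1; sign now -1
(3119/789): 3119 mod 789 = 752, so (3119/789) = (752/789)
factor out 2^4: 752 = 2^4·47; with 789 mod 8 = 5, (2/789) = -1; sign now -1; continue with (47/789)
flip (47/789) -> (789/47): both odd, 47 mod 4 = 3, 789 mod 4 = 1, so the flip contributes +1; sign now -1
(789/47): 789 mod 47 = 37, so (789/47) = (37/47)
flip (37/47) -> (47/37): both odd, 37 mod 4 = 1, 47 mod 4 = 3, so the flip contributes +1; sign now -1
(47/37): 47 mod 37 = 10, so (47/37) = (10/37)
factor out 2^1: 10 = 2^1·5; with 37 mod 8 = 5, (2/37) = -1; sign now +1; continue with (5/37)
flip (5/37) -> (37/5): both odd, 5 mod 4 = 1, 37 mod 4 = 1, so the flip contributes +1; sign now +1
(37/5): 37 mod 5 = 2, so (37/5) = (2/5)
factor out 2^1: 2 = 2^1·1; with 5 mod 8 = 5, (2/5) = -1; sign now -1; continue with (1/5)
reached (1/5) = 1, so the symbol is -1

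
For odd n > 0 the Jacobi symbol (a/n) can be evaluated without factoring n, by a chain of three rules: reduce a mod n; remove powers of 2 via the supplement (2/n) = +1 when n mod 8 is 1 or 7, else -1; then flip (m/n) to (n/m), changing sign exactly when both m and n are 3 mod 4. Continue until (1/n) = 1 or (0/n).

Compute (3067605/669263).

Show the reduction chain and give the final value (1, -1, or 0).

-1

(3067605/669263) = (390553/669263)   [reduce mod 669263]
reciprocity: (390553/669263) = +1·(669263/390553) since 390553 mod 4 = 1, 669263 mod 4 = 3; sign now +1
(669263/390553) = (278710/390553)   [reduce mod 390553]
278710 = 2^1·139355; (2/390553) = +1 since 390553 mod 8 = 1, so (278710/390553) = (+1)^1·(139355/390553); sign now +1
reciprocity: (139355/390553) = +1·(390553/139355) since 139355 mod 4 = 3, 390553 mod 4 = 1; sign now +1
(390553/139355) = (111843/139355)   [reduce mod 139355]
reciprocity: (111843/139355) = -1·(139355/111843) since 111843 mod 4 = 3, 139355 mod 4 = 3; sign now -1
(139355/111843) = (27512/111843)   [reduce mod 111843]
27512 = 2^3·3439; (2/111843) = -1 since 111843 mod 8 = 3, so (27512/111843) = (-1)^3·(3439/111843); sign now +1
reciprocity: (3439/111843) = -1·(111843/3439) since 3439 mod 4 = 3, 111843 mod 4 = 3; sign now -1
(111843/3439) = (1795/3439)   [reduce mod 3439]
reciprocity: (1795/3439) = -1·(3439/1795) since 1795 mod 4 = 3, 3439 mod 4 = 3; sign now +1
(3439/1795) = (1644/1795)   [reduce mod 1795]
1644 = 2^2·411; (2/1795) = -1 since 1795 mod 8 = 3, so (1644/1795) = (-1)^2·(411/1795); sign now +1
reciprocity: (411/1795) = -1·(1795/411) since 411 mod 4 = 3, 1795 mod 4 = 3; sign now -1
(1795/411) = (151/411)   [reduce mod 411]
reciprocity: (151/411) = -1·(411/151) since 151 mod 4 = 3, 411 mod 4 = 3; sign now +1
(411/151) = (109/151)   [reduce mod 151]
reciprocity: (109/151) = +1·(151/109) since 109 mod 4 = 1, 151 mod 4 = 3; sign now +1
(151/109) = (42/109)   [reduce mod 109]
42 = 2^1·21; (2/109) = -1 since 109 mod 8 = 5, so (42/109) = (-1)^1·(21/109); sign now -1
reciprocity: (21/109) = +1·(109/21) since 21 mod 4 = 1, 109 mod 4 = 1; sign now -1
(109/21) = (4/21)   [reduce mod 21]
4 = 2^2·1; (2/21) = -1 since 21 mod 8 = 5, so (4/21) = (-1)^2·(1/21); sign now -1
(1/21) = 1; final value = sign = -1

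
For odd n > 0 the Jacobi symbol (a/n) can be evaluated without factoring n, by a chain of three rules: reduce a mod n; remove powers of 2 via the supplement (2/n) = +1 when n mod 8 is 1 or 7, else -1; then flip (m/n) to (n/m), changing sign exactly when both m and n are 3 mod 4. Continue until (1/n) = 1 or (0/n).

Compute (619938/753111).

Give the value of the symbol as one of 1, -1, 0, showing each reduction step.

factor out 2^1: 619938 = 2^1·309969; with 753111 mod 8 = 7, (2/753111) = +1; sign now +1; continue with (309969/753111)
flip (309969/753111) -> (753111/309969): both odd, 309969 mod 4 = 1, 753111 mod 4 = 3, so the flip contributes +1; sign now +1
(753111/309969): 753111 mod 309969 = 133173, so (753111/309969) = (133173/309969)
flip (133173/309969) -> (309969/133173): both odd, 133173 mod 4 = 1, 309969 mod 4 = 1, so the flip contributes +1; sign now +1
(309969/133173): 309969 mod 133173 = 43623, so (309969/133173) = (43623/133173)
flip (43623/133173) -> (133173/43623): both odd, 43623 mod 4 = 3, 133173 mod 4 = 1, so the flip contributes +1; sign now +1
(133173/43623): 133173 mod 43623 = 2304, so (133173/43623) = (2304/43623)
factor out 2^8: 2304 = 2^8·9; with 43623 mod 8 = 7, (2/43623) = +1; sign now +1; continue with (9/43623)
flip (9/43623) -> (43623/9): both odd, 9 mod 4 = 1, 43623 mod 4 = 3, so the flip contributes +1; sign now +1
(43623/9): 43623 mod 9 = 0, so (43623/9) = (0/9)
reached (0/9); gcd(a, n) > 1, so (0/9) = 0 and the symbol is 0

0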